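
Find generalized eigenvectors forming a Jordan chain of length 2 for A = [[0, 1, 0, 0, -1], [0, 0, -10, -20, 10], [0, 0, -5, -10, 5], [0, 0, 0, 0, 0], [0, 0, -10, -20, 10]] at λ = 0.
We seek v_1 ∈ ker(A^2) \ ker(A), then set v_{i+1} = A v_i.

One such chain is v_1 = [[0, 3, 2, 0, 2]]^T, v_2 = [[1, 0, 0, 0, 0]]^T. Check: A v_2 = [[0, 0, 0, 0, 0]]^T = 0.

v_1 = [[0, 3, 2, 0, 2]]^T, v_2 = [[1, 0, 0, 0, 0]]^T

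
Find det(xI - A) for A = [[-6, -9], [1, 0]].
χ_A(x) = (x + 3)^2

xI - A = [[x + 6, 9], [-1, x]].

Expanding det(xI - A) along the first row:
det(xI - A) = + (x + 6)·det([[x]]) - (9)·det([[-1]]).

Evaluating gives χ_A(x) = x^2 + 6x + 9 = (x + 3)^2.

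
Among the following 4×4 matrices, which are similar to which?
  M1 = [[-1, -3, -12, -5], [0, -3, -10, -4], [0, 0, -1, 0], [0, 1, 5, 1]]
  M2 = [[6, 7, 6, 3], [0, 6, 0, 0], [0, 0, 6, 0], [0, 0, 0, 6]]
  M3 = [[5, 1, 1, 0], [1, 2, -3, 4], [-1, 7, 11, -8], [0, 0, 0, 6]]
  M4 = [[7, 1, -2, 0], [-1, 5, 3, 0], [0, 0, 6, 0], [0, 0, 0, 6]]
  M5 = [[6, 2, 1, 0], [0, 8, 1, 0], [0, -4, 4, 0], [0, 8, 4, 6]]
Characteristic polynomials: χ_{M1} = (x + 1)^4, χ_{M2} = (x - 6)^4, χ_{M3} = (x - 6)^4, χ_{M4} = (x - 6)^4, χ_{M5} = (x - 6)^4.

{M1}: invariant factors x + 1, (x + 1)^3.

{M2, M5}: invariant factors x - 6, x - 6, (x - 6)^2.

{M3, M4}: invariant factors x - 6, (x - 6)^3.

Matrices are similar if and only if their invariant-factor lists agree; the partition into similarity classes is {M1}, {M2, M5}, {M3, M4}.

3 classes: {M1}, {M2, M5}, {M3, M4}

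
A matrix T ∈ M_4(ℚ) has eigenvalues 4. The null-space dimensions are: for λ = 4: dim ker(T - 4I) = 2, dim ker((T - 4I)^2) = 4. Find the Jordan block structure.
Jordan blocks: (4, 2), (4, 2)

λ = 4: successive nullity increments [2, 2] count blocks of size ≥ k; block sizes are [2, 2].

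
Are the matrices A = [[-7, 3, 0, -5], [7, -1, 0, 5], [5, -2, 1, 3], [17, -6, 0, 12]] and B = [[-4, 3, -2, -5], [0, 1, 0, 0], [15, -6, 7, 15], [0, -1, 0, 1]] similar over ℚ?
Yes.

Two matrices over a field are similar if and only if they have the same invariant factors.

Both A and B have characteristic polynomial (x - 2)(x - 1)^3 and minimal polynomial (x - 2)(x - 1)^2. Computing further, both have invariant factors x - 1, (x - 2)(x - 1)^2. Hence A and B are similar.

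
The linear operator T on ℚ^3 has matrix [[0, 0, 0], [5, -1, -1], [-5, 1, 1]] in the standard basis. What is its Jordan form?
J = [[0, 1, 0], [0, 0, 0], [0, 0, 0]]

The characteristic polynomial is det(xI - A) = x^3, so the eigenvalues are 0 (algebraic multiplicity 3).

For λ = 0: rank(A) = 1, rank(A^2) = 0. The eigenspace has dimension 3 - 1 = 2, so there are 2 Jordan blocks; the rank sequence gives block sizes [2, 1].

Assembling the blocks gives the Jordan form J above.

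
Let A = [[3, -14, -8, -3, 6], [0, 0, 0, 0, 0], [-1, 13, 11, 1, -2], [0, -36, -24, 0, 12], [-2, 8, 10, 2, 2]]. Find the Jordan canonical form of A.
J = [[0, 0, 0, 0, 0], [0, 0, 0, 0, 0], [0, 0, 5, 1, 0], [0, 0, 0, 5, 0], [0, 0, 0, 0, 6]]

The characteristic polynomial is det(xI - A) = x^2(x - 6)(x - 5)^2, so the eigenvalues are 0 (algebraic multiplicity 2), 5 (algebraic multiplicity 2), 6 (algebraic multiplicity 1).

For λ = 0: rank(A) = 3. The eigenspace has dimension 5 - 3 = 2, so there are 2 Jordan blocks; the rank sequence gives block sizes [1, 1].

For λ = 5: rank(A - 5I) = 4, rank((A - 5I)^2) = 3. The eigenspace has dimension 5 - 4 = 1, so there is 1 Jordan block; the rank sequence gives block sizes [2].

For λ = 6: algebraic multiplicity 1 gives one 1×1 block.

Assembling the blocks gives the Jordan form J above.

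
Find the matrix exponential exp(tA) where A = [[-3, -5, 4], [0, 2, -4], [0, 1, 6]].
e^{tA} = [[e^{-3*t}, ((2*t - 1)*e^{7*t} + 1)*e^{-3*t}, 4*t*e^{4*t}], [0, (1 - 2*t)*e^{4*t}, -4*t*e^{4*t}], [0, t*e^{4*t}, (2*t + 1)*e^{4*t}]]

A has Jordan form J = [[-3, 0, 0], [0, 4, 1], [0, 0, 4]] with A = PJP^{-1}, so e^{tA} = P e^{tJ} P^{-1}.

For a Jordan block J_k(λ), e^{tJ_k(λ)} = e^{λt} · (I + tN + t^2 N^2/2! + ... + t^{k-1} N^{k-1}/(k-1)!) where N is the nilpotent superdiagonal part.

Assembling the blocks and conjugating back gives the entries of e^{tA} as shown above.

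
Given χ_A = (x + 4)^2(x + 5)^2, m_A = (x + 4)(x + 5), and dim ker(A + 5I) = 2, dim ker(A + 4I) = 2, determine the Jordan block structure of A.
Jordan blocks: (-5, 1), (-5, 1), (-4, 1), (-4, 1)

λ = -5: algebraic multiplicity 2 (exponent in χ_A), largest block size 1 (exponent in m_A), 2 blocks (geometric multiplicity). These force block sizes [1, 1].
λ = -4: algebraic multiplicity 2 (exponent in χ_A), largest block size 1 (exponent in m_A), 2 blocks (geometric multiplicity). These force block sizes [1, 1].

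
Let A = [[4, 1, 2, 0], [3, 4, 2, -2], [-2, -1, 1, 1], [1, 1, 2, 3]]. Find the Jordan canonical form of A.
J = [[3, 1, 0, 0], [0, 3, 0, 0], [0, 0, 3, 1], [0, 0, 0, 3]]

The characteristic polynomial is det(xI - A) = (x - 3)^4, so the eigenvalues are 3 (algebraic multiplicity 4).

For λ = 3: rank(A - 3I) = 2, rank((A - 3I)^2) = 0. The eigenspace has dimension 4 - 2 = 2, so there are 2 Jordan blocks; the rank sequence gives block sizes [2, 2].

Assembling the blocks gives the Jordan form J above.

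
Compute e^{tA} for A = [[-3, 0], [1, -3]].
A has Jordan form J = [[-3, 1], [0, -3]] with A = PJP^{-1}, so e^{tA} = P e^{tJ} P^{-1}.

For a Jordan block J_k(λ), e^{tJ_k(λ)} = e^{λt} · (I + tN + t^2 N^2/2! + ... + t^{k-1} N^{k-1}/(k-1)!) where N is the nilpotent superdiagonal part.

Assembling the blocks and conjugating back gives the entries of e^{tA} as shown above.

e^{tA} = [[e^{-3*t}, 0], [t*e^{-3*t}, e^{-3*t}]]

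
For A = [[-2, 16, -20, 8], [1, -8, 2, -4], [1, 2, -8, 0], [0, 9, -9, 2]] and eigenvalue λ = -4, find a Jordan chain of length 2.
v_1 = [[1, 0, 0, 0]]^T, v_2 = [[2, 1, 1, 0]]^T

We seek v_1 ∈ ker((A + 4I)^2) \ ker(A + 4I), then set v_{i+1} = (A + 4I) v_i.

One such chain is v_1 = [[1, 0, 0, 0]]^T, v_2 = [[2, 1, 1, 0]]^T. Check: (A + 4I) v_2 = [[0, 0, 0, 0]]^T = 0.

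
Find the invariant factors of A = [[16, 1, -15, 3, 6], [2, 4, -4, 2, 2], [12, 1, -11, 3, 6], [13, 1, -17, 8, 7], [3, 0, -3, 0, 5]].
The Jordan structure of A has elementary divisors (x - 4)^2, (x - 4), (x - 5)^2. Arranging the block sizes at each eigenvalue in decreasing order and taking row products gives the invariant factors.

Invariant factors (smallest first, each dividing the next): x - 4, (x - 5)^2(x - 4)^2.

Check: the last factor (x - 5)^2(x - 4)^2 is the minimal polynomial, and the product (x - 5)^2(x - 4)^3 is the characteristic polynomial.

x - 4, (x - 5)^2(x - 4)^2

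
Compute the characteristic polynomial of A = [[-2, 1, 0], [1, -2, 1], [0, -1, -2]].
χ_A(x) = (x + 2)^3

xI - A = [[x + 2, -1, 0], [-1, x + 2, -1], [0, 1, x + 2]].

Expanding det(xI - A) along the first row:
det(xI - A) = + (x + 2)·det([[x + 2, -1], [1, x + 2]]) - (-1)·det([[-1, -1], [0, x + 2]]) + (0)·det([[-1, x + 2], [0, 1]]).

Evaluating gives χ_A(x) = x^3 + 6x^2 + 12x + 8 = (x + 2)^3.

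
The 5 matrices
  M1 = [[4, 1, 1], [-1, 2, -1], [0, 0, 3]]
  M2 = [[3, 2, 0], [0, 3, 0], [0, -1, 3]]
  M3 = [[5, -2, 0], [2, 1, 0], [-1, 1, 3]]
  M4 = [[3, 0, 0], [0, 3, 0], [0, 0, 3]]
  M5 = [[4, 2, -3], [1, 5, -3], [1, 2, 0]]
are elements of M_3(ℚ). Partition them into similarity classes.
Characteristic polynomials: χ_{M1} = (x - 3)^3, χ_{M2} = (x - 3)^3, χ_{M3} = (x - 3)^3, χ_{M4} = (x - 3)^3, χ_{M5} = (x - 3)^3.

{M1, M2, M3, M5}: invariant factors x - 3, (x - 3)^2.

{M4}: invariant factors x - 3, x - 3, x - 3.

Matrices are similar if and only if their invariant-factor lists agree; the partition into similarity classes is {M1, M2, M3, M5}, {M4}.

2 classes: {M1, M2, M3, M5}, {M4}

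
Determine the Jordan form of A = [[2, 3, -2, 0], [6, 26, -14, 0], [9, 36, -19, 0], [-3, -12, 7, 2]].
The characteristic polynomial is det(xI - A) = (x - 5)(x - 2)^3, so the eigenvalues are 2 (algebraic multiplicity 3), 5 (algebraic multiplicity 1).

For λ = 2: rank(A - 2I) = 2, rank((A - 2I)^2) = 1. The eigenspace has dimension 4 - 2 = 2, so there are 2 Jordan blocks; the rank sequence gives block sizes [2, 1].

For λ = 5: algebraic multiplicity 1 gives one 1×1 block.

Assembling the blocks gives the Jordan form J above.

J = [[2, 1, 0, 0], [0, 2, 0, 0], [0, 0, 2, 0], [0, 0, 0, 5]]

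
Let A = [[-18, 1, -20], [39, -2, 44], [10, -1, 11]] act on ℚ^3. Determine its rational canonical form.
The invariant factors of A (the non-unit diagonal entries of the Smith normal form of xI - A over ℚ[x]) are (x + 5)(x^2 + 4x + 1), each dividing the next. The characteristic polynomial is their product, (x + 5)(x^2 + 4x + 1).

The rational canonical form is the block-diagonal matrix of companion matrices C(f_i):
R = [[0, 0, -5], [1, 0, -21], [0, 1, -9]].

Note the characteristic polynomial does not split into linear factors over ℚ, so A has no Jordan form over ℚ; the rational canonical form exists over any field.

R = [[0, 0, -5], [1, 0, -21], [0, 1, -9]]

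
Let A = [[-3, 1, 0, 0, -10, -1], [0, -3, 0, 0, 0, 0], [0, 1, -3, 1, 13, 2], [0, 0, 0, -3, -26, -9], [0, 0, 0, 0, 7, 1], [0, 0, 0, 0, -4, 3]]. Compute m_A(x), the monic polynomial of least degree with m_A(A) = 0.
The characteristic polynomial factors as (x - 5)^2(x + 3)^4. The minimal polynomial is ∏(x - λ)^{k_λ} where k_λ is the size of the largest Jordan block at λ.

For λ = -3: rank(A + 3I) = 4, and the largest Jordan block has size 2 (the smallest k with rank((A + 3I)^k) = rank((A + 3I)^(k+1))).
For λ = 5: rank(A - 5I) = 5, and the largest Jordan block has size 2 (the smallest k with rank((A - 5I)^k) = rank((A - 5I)^(k+1))).

So m_A(x) = (x - 5)^2(x + 3)^2.

m_A(x) = (x - 5)^2(x + 3)^2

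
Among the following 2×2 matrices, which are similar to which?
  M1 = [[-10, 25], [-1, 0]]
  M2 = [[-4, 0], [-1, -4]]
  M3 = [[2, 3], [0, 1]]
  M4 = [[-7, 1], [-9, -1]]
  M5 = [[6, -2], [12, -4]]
Characteristic polynomials: χ_{M1} = (x + 5)^2, χ_{M2} = (x + 4)^2, χ_{M3} = (x - 2)(x - 1), χ_{M4} = (x + 4)^2, χ_{M5} = x(x - 2).

{M1}: invariant factors (x + 5)^2.

{M2, M4}: invariant factors (x + 4)^2.

{M3}: invariant factors (x - 2)(x - 1).

{M5}: invariant factors x(x - 2).

Matrices are similar if and only if their invariant-factor lists agree; the partition into similarity classes is {M1}, {M2, M4}, {M3}, {M5}.

4 classes: {M1}, {M2, M4}, {M3}, {M5}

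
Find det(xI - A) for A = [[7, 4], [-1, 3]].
xI - A = [[x - 7, -4], [1, x - 3]].

Expanding det(xI - A) along the first row:
det(xI - A) = + (x - 7)·det([[x - 3]]) - (-4)·det([[1]]).

Evaluating gives χ_A(x) = x^2 - 10x + 25 = (x - 5)^2.

χ_A(x) = (x - 5)^2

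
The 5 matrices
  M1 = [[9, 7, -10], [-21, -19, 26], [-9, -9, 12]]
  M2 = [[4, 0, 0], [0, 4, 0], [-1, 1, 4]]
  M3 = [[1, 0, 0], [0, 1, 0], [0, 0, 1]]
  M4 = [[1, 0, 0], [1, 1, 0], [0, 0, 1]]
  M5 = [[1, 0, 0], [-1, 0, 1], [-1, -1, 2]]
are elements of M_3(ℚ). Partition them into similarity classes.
Characteristic polynomials: χ_{M1} = x^2(x - 2), χ_{M2} = (x - 4)^3, χ_{M3} = (x - 1)^3, χ_{M4} = (x - 1)^3, χ_{M5} = (x - 1)^3.

{M1}: invariant factors x^2(x - 2).

{M2}: invariant factors x - 4, (x - 4)^2.

{M3}: invariant factors x - 1, x - 1, x - 1.

{M4, M5}: invariant factors x - 1, (x - 1)^2.

Matrices are similar if and only if their invariant-factor lists agree; the partition into similarity classes is {M1}, {M2}, {M3}, {M4, M5}.

4 classes: {M1}, {M2}, {M3}, {M4, M5}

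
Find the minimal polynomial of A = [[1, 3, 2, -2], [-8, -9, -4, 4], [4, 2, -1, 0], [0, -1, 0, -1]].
m_A(x) = (x + 1)(x + 3)^2

The characteristic polynomial factors as (x + 1)(x + 3)^3. The minimal polynomial is ∏(x - λ)^{k_λ} where k_λ is the size of the largest Jordan block at λ.

For λ = -3: rank(A + 3I) = 2, and the largest Jordan block has size 2 (the smallest k with rank((A + 3I)^k) = rank((A + 3I)^(k+1))).
For λ = -1: rank(A + I) = 3, and the largest Jordan block has size 1 (the smallest k with rank((A + I)^k) = rank((A + I)^(k+1))).

So m_A(x) = (x + 1)(x + 3)^2.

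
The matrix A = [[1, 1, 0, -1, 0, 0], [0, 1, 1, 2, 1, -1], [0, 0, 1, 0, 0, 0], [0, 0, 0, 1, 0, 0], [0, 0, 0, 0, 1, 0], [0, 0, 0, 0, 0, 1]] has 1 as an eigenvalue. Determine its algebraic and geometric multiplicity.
The characteristic polynomial is (x - 1)^6, so the factor x - 1 appears with exponent 6: the algebraic multiplicity is 6.

rank(A - I) = 2, so the eigenspace has dimension 6 - 2 = 4: the geometric multiplicity is 4.

Since 4 < 6, A is not diagonalizable.

algebraic multiplicity 6, geometric multiplicity 4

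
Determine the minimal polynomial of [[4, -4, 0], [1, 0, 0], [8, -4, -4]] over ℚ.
The characteristic polynomial factors as (x - 2)^2(x + 4). The minimal polynomial is ∏(x - λ)^{k_λ} where k_λ is the size of the largest Jordan block at λ.

For λ = -4: rank(A + 4I) = 2, and the largest Jordan block has size 1 (the smallest k with rank((A + 4I)^k) = rank((A + 4I)^(k+1))).
For λ = 2: rank(A - 2I) = 2, and the largest Jordan block has size 2 (the smallest k with rank((A - 2I)^k) = rank((A - 2I)^(k+1))).

So m_A(x) = (x - 2)^2(x + 4).

m_A(x) = (x - 2)^2(x + 4)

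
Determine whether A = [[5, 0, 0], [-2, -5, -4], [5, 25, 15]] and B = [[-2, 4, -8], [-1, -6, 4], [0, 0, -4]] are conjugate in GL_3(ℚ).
No.

trace(A) = 15 but trace(B) = -12. The trace is a similarity invariant, so A and B are not similar.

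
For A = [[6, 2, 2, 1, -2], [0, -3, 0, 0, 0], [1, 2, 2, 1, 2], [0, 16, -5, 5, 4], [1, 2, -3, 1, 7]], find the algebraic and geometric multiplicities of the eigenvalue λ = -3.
algebraic multiplicity 1, geometric multiplicity 1

The characteristic polynomial is (x - 5)^4(x + 3), so the factor x + 3 appears with exponent 1: the algebraic multiplicity is 1.

rank(A + 3I) = 4, so the eigenspace has dimension 5 - 4 = 1: the geometric multiplicity is 1.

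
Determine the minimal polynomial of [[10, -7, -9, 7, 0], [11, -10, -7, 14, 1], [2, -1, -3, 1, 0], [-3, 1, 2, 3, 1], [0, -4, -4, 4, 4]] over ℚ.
The characteristic polynomial factors as x^2(x - 4)^2(x + 4). The minimal polynomial is ∏(x - λ)^{k_λ} where k_λ is the size of the largest Jordan block at λ.

For λ = -4: rank(A + 4I) = 4, and the largest Jordan block has size 1 (the smallest k with rank((A + 4I)^k) = rank((A + 4I)^(k+1))).
For λ = 0: rank(A) = 4, and the largest Jordan block has size 2 (the smallest k with rank(A^k) = rank(A^(k+1))).
For λ = 4: rank(A - 4I) = 4, and the largest Jordan block has size 2 (the smallest k with rank((A - 4I)^k) = rank((A - 4I)^(k+1))).

So m_A(x) = x^2(x - 4)^2(x + 4).

m_A(x) = x^2(x - 4)^2(x + 4)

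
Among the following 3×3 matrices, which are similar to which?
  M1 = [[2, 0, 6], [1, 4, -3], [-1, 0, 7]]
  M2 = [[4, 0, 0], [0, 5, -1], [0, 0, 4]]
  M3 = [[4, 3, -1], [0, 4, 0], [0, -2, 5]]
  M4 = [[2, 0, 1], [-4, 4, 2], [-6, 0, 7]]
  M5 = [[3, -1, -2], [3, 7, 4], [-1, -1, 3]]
2 classes: {M1, M2, M4}, {M3, M5}

Characteristic polynomials: χ_{M1} = (x - 5)(x - 4)^2, χ_{M2} = (x - 5)(x - 4)^2, χ_{M3} = (x - 5)(x - 4)^2, χ_{M4} = (x - 5)(x - 4)^2, χ_{M5} = (x - 5)(x - 4)^2.

{M1, M2, M4}: invariant factors x - 4, (x - 5)(x - 4).

{M3, M5}: invariant factors (x - 5)(x - 4)^2.

Matrices are similar if and only if their invariant-factor lists agree; the partition into similarity classes is {M1, M2, M4}, {M3, M5}.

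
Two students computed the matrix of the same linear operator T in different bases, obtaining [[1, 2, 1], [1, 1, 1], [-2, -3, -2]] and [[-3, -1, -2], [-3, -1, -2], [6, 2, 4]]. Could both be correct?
No.

Both have characteristic polynomial x^3, but the minimal polynomial of A is x^3 while the minimal polynomial of B is x^2. The minimal polynomial is a similarity invariant, so A and B are not similar.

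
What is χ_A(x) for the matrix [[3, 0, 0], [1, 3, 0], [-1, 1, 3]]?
xI - A = [[x - 3, 0, 0], [-1, x - 3, 0], [1, -1, x - 3]].

Expanding det(xI - A) along the first row:
det(xI - A) = + (x - 3)·det([[x - 3, 0], [-1, x - 3]]) - (0)·det([[-1, 0], [1, x - 3]]) + (0)·det([[-1, x - 3], [1, -1]]).

Evaluating gives χ_A(x) = x^3 - 9x^2 + 27x - 27 = (x - 3)^3.

χ_A(x) = (x - 3)^3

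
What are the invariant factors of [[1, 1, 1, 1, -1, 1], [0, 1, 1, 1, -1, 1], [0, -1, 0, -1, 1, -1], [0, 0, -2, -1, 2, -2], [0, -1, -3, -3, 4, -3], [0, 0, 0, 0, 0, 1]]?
x - 1, x - 1, x - 1, (x - 1)^3

The Jordan structure of A has elementary divisors (x - 1)^3, (x - 1), (x - 1), (x - 1). Arranging the block sizes at each eigenvalue in decreasing order and taking row products gives the invariant factors.

Invariant factors (smallest first, each dividing the next): x - 1, x - 1, x - 1, (x - 1)^3.

Check: the last factor (x - 1)^3 is the minimal polynomial, and the product (x - 1)^6 is the characteristic polynomial.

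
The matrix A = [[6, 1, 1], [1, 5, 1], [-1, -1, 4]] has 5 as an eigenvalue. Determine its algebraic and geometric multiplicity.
algebraic multiplicity 3, geometric multiplicity 1

The characteristic polynomial is (x - 5)^3, so the factor x - 5 appears with exponent 3: the algebraic multiplicity is 3.

rank(A - 5I) = 2, so the eigenspace has dimension 3 - 2 = 1: the geometric multiplicity is 1.

Since 1 < 3, A is not diagonalizable.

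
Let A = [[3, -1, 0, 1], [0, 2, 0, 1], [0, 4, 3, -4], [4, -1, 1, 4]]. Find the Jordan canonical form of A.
J = [[3, 1, 0, 0], [0, 3, 1, 0], [0, 0, 3, 0], [0, 0, 0, 3]]

The characteristic polynomial is det(xI - A) = (x - 3)^4, so the eigenvalues are 3 (algebraic multiplicity 4).

For λ = 3: rank(A - 3I) = 2, rank((A - 3I)^2) = 1, rank((A - 3I)^3) = 0. The eigenspace has dimension 4 - 2 = 2, so there are 2 Jordan blocks; the rank sequence gives block sizes [3, 1].

Assembling the blocks gives the Jordan form J above.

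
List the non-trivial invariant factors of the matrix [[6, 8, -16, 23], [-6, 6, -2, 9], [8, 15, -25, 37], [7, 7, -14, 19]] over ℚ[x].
The Jordan structure of A has elementary divisors (x + 2)^2, (x - 5), (x - 5). Arranging the block sizes at each eigenvalue in decreasing order and taking row products gives the invariant factors.

Invariant factors (smallest first, each dividing the next): x - 5, (x - 5)(x + 2)^2.

Check: the last factor (x - 5)(x + 2)^2 is the minimal polynomial, and the product (x - 5)^2(x + 2)^2 is the characteristic polynomial.

x - 5, (x - 5)(x + 2)^2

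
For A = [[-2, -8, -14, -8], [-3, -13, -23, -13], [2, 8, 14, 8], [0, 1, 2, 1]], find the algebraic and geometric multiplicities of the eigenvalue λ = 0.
The characteristic polynomial is x^4, so the factor x appears with exponent 4: the algebraic multiplicity is 4.

rank(A) = 2, so the eigenspace has dimension 4 - 2 = 2: the geometric multiplicity is 2.

Since 2 < 4, A is not diagonalizable.

algebraic multiplicity 4, geometric multiplicity 2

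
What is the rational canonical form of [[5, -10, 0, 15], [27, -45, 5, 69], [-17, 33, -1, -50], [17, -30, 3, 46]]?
R = [[0, 0, 0, -5], [1, 0, 0, -4], [0, 1, 0, 1], [0, 0, 1, 5]]

The invariant factors of A (the non-unit diagonal entries of the Smith normal form of xI - A over ℚ[x]) are (x - 5)(x^3 - x - 1), each dividing the next. The characteristic polynomial is their product, (x - 5)(x^3 - x - 1).

The rational canonical form is the block-diagonal matrix of companion matrices C(f_i):
R = [[0, 0, 0, -5], [1, 0, 0, -4], [0, 1, 0, 1], [0, 0, 1, 5]].

Note the characteristic polynomial does not split into linear factors over ℚ, so A has no Jordan form over ℚ; the rational canonical form exists over any field.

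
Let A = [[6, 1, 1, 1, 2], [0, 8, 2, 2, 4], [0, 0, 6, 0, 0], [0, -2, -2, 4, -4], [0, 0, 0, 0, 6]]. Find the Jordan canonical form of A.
The characteristic polynomial is det(xI - A) = (x - 6)^5, so the eigenvalues are 6 (algebraic multiplicity 5).

For λ = 6: rank(A - 6I) = 1, rank((A - 6I)^2) = 0. The eigenspace has dimension 5 - 1 = 4, so there are 4 Jordan blocks; the rank sequence gives block sizes [2, 1, 1, 1].

Assembling the blocks gives the Jordan form J above.

J = [[6, 1, 0, 0, 0], [0, 6, 0, 0, 0], [0, 0, 6, 0, 0], [0, 0, 0, 6, 0], [0, 0, 0, 0, 6]]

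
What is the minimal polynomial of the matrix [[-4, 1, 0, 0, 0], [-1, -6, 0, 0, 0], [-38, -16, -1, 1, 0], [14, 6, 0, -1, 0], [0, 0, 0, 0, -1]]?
The characteristic polynomial factors as (x + 1)^3(x + 5)^2. The minimal polynomial is ∏(x - λ)^{k_λ} where k_λ is the size of the largest Jordan block at λ.

For λ = -5: rank(A + 5I) = 4, and the largest Jordan block has size 2 (the smallest k with rank((A + 5I)^k) = rank((A + 5I)^(k+1))).
For λ = -1: rank(A + I) = 3, and the largest Jordan block has size 2 (the smallest k with rank((A + I)^k) = rank((A + I)^(k+1))).

So m_A(x) = (x + 1)^2(x + 5)^2.

m_A(x) = (x + 1)^2(x + 5)^2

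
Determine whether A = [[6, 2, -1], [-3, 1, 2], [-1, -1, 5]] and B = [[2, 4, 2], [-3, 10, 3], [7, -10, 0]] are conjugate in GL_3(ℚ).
Yes.

Two matrices over a field are similar if and only if they have the same invariant factors.

Both A and B have characteristic polynomial (x - 4)^3 and minimal polynomial (x - 4)^3. Computing further, both have invariant factors (x - 4)^3. Hence A and B are similar.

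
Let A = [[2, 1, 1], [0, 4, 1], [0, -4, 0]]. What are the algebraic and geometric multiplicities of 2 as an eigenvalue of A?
algebraic multiplicity 3, geometric multiplicity 1

The characteristic polynomial is (x - 2)^3, so the factor x - 2 appears with exponent 3: the algebraic multiplicity is 3.

rank(A - 2I) = 2, so the eigenspace has dimension 3 - 2 = 1: the geometric multiplicity is 1.

Since 1 < 3, A is not diagonalizable.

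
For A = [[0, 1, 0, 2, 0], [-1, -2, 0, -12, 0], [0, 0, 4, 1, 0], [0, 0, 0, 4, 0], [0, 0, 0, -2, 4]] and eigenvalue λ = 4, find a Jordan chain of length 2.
v_1 = [[0, -2, 0, 1, 0]]^T, v_2 = [[0, 0, 1, 0, -2]]^T

We seek v_1 ∈ ker((A - 4I)^2) \ ker(A - 4I), then set v_{i+1} = (A - 4I) v_i.

One such chain is v_1 = [[0, -2, 0, 1, 0]]^T, v_2 = [[0, 0, 1, 0, -2]]^T. Check: (A - 4I) v_2 = [[0, 0, 0, 0, 0]]^T = 0.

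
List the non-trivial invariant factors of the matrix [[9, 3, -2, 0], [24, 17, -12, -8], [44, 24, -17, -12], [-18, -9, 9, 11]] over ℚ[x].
The Jordan structure of A has elementary divisors (x - 5)^2, (x - 5)^2. Arranging the block sizes at each eigenvalue in decreasing order and taking row products gives the invariant factors.

Invariant factors (smallest first, each dividing the next): (x - 5)^2, (x - 5)^2.

Check: the last factor (x - 5)^2 is the minimal polynomial, and the product (x - 5)^4 is the characteristic polynomial.

(x - 5)^2, (x - 5)^2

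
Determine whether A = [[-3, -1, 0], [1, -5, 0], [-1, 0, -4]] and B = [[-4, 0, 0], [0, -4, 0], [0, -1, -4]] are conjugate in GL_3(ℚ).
No.

Both have characteristic polynomial (x + 4)^3, but the minimal polynomial of A is (x + 4)^3 while the minimal polynomial of B is (x + 4)^2. The minimal polynomial is a similarity invariant, so A and B are not similar.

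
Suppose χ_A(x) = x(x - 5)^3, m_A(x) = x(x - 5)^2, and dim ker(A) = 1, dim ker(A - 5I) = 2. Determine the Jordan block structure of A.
λ = 0: algebraic multiplicity 1 (exponent in χ_A), largest block size 1 (exponent in m_A), 1 block (geometric multiplicity). This forces block sizes [1].
λ = 5: algebraic multiplicity 3 (exponent in χ_A), largest block size 2 (exponent in m_A), 2 blocks (geometric multiplicity). These force block sizes [2, 1].

Jordan blocks: (0, 1), (5, 2), (5, 1)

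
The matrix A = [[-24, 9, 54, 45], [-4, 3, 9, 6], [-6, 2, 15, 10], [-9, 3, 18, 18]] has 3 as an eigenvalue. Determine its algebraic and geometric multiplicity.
algebraic multiplicity 4, geometric multiplicity 2

The characteristic polynomial is (x - 3)^4, so the factor x - 3 appears with exponent 4: the algebraic multiplicity is 4.

rank(A - 3I) = 2, so the eigenspace has dimension 4 - 2 = 2: the geometric multiplicity is 2.

Since 2 < 4, A is not diagonalizable.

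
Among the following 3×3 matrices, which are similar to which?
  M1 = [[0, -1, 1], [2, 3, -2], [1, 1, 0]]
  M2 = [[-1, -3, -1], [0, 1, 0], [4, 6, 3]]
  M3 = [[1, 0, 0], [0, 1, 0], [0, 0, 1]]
2 classes: {M1, M2}, {M3}

Characteristic polynomials: χ_{M1} = (x - 1)^3, χ_{M2} = (x - 1)^3, χ_{M3} = (x - 1)^3.

{M1, M2}: invariant factors x - 1, (x - 1)^2.

{M3}: invariant factors x - 1, x - 1, x - 1.

Matrices are similar if and only if their invariant-factor lists agree; the partition into similarity classes is {M1, M2}, {M3}.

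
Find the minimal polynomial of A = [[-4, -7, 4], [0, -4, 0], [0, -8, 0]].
m_A(x) = x(x + 4)^2

The characteristic polynomial factors as x(x + 4)^2. The minimal polynomial is ∏(x - λ)^{k_λ} where k_λ is the size of the largest Jordan block at λ.

For λ = -4: rank(A + 4I) = 2, and the largest Jordan block has size 2 (the smallest k with rank((A + 4I)^k) = rank((A + 4I)^(k+1))).
For λ = 0: rank(A) = 2, and the largest Jordan block has size 1 (the smallest k with rank(A^k) = rank(A^(k+1))).

So m_A(x) = x(x + 4)^2.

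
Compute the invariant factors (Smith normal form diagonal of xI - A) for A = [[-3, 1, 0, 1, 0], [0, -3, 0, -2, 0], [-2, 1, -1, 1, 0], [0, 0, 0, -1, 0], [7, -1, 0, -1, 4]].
x + 1, (x - 4)(x + 1)(x + 3)^2

The Jordan structure of A has elementary divisors (x + 3)^2, (x + 1), (x + 1), (x - 4). Arranging the block sizes at each eigenvalue in decreasing order and taking row products gives the invariant factors.

Invariant factors (smallest first, each dividing the next): x + 1, (x - 4)(x + 1)(x + 3)^2.

Check: the last factor (x - 4)(x + 1)(x + 3)^2 is the minimal polynomial, and the product (x - 4)(x + 1)^2(x + 3)^2 is the characteristic polynomial.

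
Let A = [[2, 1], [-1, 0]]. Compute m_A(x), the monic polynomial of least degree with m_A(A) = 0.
m_A(x) = (x - 1)^2

The characteristic polynomial factors as (x - 1)^2. The minimal polynomial is ∏(x - λ)^{k_λ} where k_λ is the size of the largest Jordan block at λ.

For λ = 1: rank(A - I) = 1, and the largest Jordan block has size 2 (the smallest k with rank((A - I)^k) = rank((A - I)^(k+1))).

So m_A(x) = (x - 1)^2.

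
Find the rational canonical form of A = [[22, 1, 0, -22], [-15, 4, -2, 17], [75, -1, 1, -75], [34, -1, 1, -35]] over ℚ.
R = [[0, 0, 0, -9], [1, 0, 0, -24], [0, 1, 0, -22], [0, 0, 1, -8]]

The invariant factors of A (the non-unit diagonal entries of the Smith normal form of xI - A over ℚ[x]) are (x + 1)^2(x + 3)^2, each dividing the next. The characteristic polynomial is their product, (x + 1)^2(x + 3)^2.

The rational canonical form is the block-diagonal matrix of companion matrices C(f_i):
R = [[0, 0, 0, -9], [1, 0, 0, -24], [0, 1, 0, -22], [0, 0, 1, -8]].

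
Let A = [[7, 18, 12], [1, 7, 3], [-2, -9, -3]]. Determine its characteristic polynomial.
χ_A(x) = (x - 4)^2(x - 3)

xI - A = [[x - 7, -18, -12], [-1, x - 7, -3], [2, 9, x + 3]].

Expanding det(xI - A) along the first row:
det(xI - A) = + (x - 7)·det([[x - 7, -3], [9, x + 3]]) - (-18)·det([[-1, -3], [2, x + 3]]) + (-12)·det([[-1, x - 7], [2, 9]]).

Evaluating gives χ_A(x) = x^3 - 11x^2 + 40x - 48 = (x - 4)^2(x - 3).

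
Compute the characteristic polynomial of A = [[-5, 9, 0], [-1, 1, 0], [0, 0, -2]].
χ_A(x) = (x + 2)^3

xI - A = [[x + 5, -9, 0], [1, x - 1, 0], [0, 0, x + 2]].

Expanding det(xI - A) along the first row:
det(xI - A) = + (x + 5)·det([[x - 1, 0], [0, x + 2]]) - (-9)·det([[1, 0], [0, x + 2]]) + (0)·det([[1, x - 1], [0, 0]]).

Evaluating gives χ_A(x) = x^3 + 6x^2 + 12x + 8 = (x + 2)^3.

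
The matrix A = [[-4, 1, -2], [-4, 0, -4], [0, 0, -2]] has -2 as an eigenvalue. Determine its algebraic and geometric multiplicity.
algebraic multiplicity 3, geometric multiplicity 2

The characteristic polynomial is (x + 2)^3, so the factor x + 2 appears with exponent 3: the algebraic multiplicity is 3.

rank(A + 2I) = 1, so the eigenspace has dimension 3 - 1 = 2: the geometric multiplicity is 2.

Since 2 < 3, A is not diagonalizable.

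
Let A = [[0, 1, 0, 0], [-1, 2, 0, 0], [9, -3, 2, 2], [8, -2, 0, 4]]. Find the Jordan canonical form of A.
J = [[1, 1, 0, 0], [0, 1, 0, 0], [0, 0, 2, 0], [0, 0, 0, 4]]

The characteristic polynomial is det(xI - A) = (x - 4)(x - 2)(x - 1)^2, so the eigenvalues are 1 (algebraic multiplicity 2), 2 (algebraic multiplicity 1), 4 (algebraic multiplicity 1).

For λ = 1: rank(A - I) = 3, rank((A - I)^2) = 2. The eigenspace has dimension 4 - 3 = 1, so there is 1 Jordan block; the rank sequence gives block sizes [2].

For λ = 2: algebraic multiplicity 1 gives one 1×1 block.

For λ = 4: algebraic multiplicity 1 gives one 1×1 block.

Assembling the blocks gives the Jordan form J above.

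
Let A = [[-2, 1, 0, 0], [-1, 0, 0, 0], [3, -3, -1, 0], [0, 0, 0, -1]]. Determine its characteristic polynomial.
χ_A(x) = (x + 1)^4

xI - A = [[x + 2, -1, 0, 0], [1, x, 0, 0], [-3, 3, x + 1, 0], [0, 0, 0, x + 1]].

Expanding det(xI - A) along the first row:
det(xI - A) = + (x + 2)·det([[x, 0, 0], [3, x + 1, 0], [0, 0, x + 1]]) - (-1)·det([[1, 0, 0], [-3, x + 1, 0], [0, 0, x + 1]]) + (0)·det([[1, x, 0], [-3, 3, 0], [0, 0, x + 1]]) - (0)·det([[1, x, 0], [-3, 3, x + 1], [0, 0, 0]]).

Evaluating gives χ_A(x) = x^4 + 4x^3 + 6x^2 + 4x + 1 = (x + 1)^4.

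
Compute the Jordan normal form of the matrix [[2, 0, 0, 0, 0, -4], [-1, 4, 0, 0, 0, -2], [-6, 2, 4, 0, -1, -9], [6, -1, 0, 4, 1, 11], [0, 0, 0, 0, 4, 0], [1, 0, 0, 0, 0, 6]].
The characteristic polynomial is det(xI - A) = (x - 4)^6, so the eigenvalues are 4 (algebraic multiplicity 6).

For λ = 4: rank(A - 4I) = 3, rank((A - 4I)^2) = 1, rank((A - 4I)^3) = 0. The eigenspace has dimension 6 - 3 = 3, so there are 3 Jordan blocks; the rank sequence gives block sizes [3, 2, 1].

Assembling the blocks gives the Jordan form J above.

J = [[4, 1, 0, 0, 0, 0], [0, 4, 1, 0, 0, 0], [0, 0, 4, 0, 0, 0], [0, 0, 0, 4, 1, 0], [0, 0, 0, 0, 4, 0], [0, 0, 0, 0, 0, 4]]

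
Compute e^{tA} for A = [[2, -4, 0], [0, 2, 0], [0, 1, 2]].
e^{tA} = [[e^{2*t}, -4*t*e^{2*t}, 0], [0, e^{2*t}, 0], [0, t*e^{2*t}, e^{2*t}]]

A has Jordan form J = [[2, 1, 0], [0, 2, 0], [0, 0, 2]] with A = PJP^{-1}, so e^{tA} = P e^{tJ} P^{-1}.

For a Jordan block J_k(λ), e^{tJ_k(λ)} = e^{λt} · (I + tN + t^2 N^2/2! + ... + t^{k-1} N^{k-1}/(k-1)!) where N is the nilpotent superdiagonal part.

Assembling the blocks and conjugating back gives the entries of e^{tA} as shown above.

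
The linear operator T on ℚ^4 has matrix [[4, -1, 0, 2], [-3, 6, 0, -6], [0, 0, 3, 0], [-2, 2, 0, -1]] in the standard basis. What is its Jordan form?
J = [[3, 1, 0, 0], [0, 3, 0, 0], [0, 0, 3, 0], [0, 0, 0, 3]]

The characteristic polynomial is det(xI - A) = (x - 3)^4, so the eigenvalues are 3 (algebraic multiplicity 4).

For λ = 3: rank(A - 3I) = 1, rank((A - 3I)^2) = 0. The eigenspace has dimension 4 - 1 = 3, so there are 3 Jordan blocks; the rank sequence gives block sizes [2, 1, 1].

Assembling the blocks gives the Jordan form J above.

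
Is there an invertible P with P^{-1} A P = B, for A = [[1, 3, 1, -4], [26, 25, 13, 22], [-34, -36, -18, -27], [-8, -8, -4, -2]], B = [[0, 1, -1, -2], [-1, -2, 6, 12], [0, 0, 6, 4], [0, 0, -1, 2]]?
Yes.

Two matrices over a field are similar if and only if they have the same invariant factors.

Both A and B have characteristic polynomial (x - 4)^2(x + 1)^2 and minimal polynomial (x - 4)^2(x + 1)^2. Computing further, both have invariant factors (x - 4)^2(x + 1)^2. Hence A and B are similar.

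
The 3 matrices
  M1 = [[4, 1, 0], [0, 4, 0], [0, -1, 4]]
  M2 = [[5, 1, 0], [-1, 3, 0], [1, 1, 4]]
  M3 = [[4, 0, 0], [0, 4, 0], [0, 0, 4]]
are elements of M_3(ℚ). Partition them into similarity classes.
Characteristic polynomials: χ_{M1} = (x - 4)^3, χ_{M2} = (x - 4)^3, χ_{M3} = (x - 4)^3.

{M1, M2}: invariant factors x - 4, (x - 4)^2.

{M3}: invariant factors x - 4, x - 4, x - 4.

Matrices are similar if and only if their invariant-factor lists agree; the partition into similarity classes is {M1, M2}, {M3}.

2 classes: {M1, M2}, {M3}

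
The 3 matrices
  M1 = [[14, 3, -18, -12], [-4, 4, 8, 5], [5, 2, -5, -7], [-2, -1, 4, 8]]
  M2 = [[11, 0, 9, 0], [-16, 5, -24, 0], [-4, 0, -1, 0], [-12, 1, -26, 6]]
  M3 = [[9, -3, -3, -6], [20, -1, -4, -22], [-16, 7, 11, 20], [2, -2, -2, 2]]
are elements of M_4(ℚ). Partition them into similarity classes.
Characteristic polynomials: χ_{M1} = (x - 6)(x - 5)^3, χ_{M2} = (x - 6)(x - 5)^3, χ_{M3} = (x - 6)(x - 5)^3.

{M1, M2}: invariant factors x - 5, (x - 6)(x - 5)^2.

{M3}: invariant factors (x - 6)(x - 5)^3.

Matrices are similar if and only if their invariant-factor lists agree; the partition into similarity classes is {M1, M2}, {M3}.

2 classes: {M1, M2}, {M3}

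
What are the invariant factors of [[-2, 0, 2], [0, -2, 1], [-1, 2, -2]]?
The Jordan structure of A has elementary divisors (x + 2)^3. Arranging the block sizes at each eigenvalue in decreasing order and taking row products gives the invariant factors.

Invariant factors (smallest first, each dividing the next): (x + 2)^3.

Check: the last factor (x + 2)^3 is the minimal polynomial, and the product (x + 2)^3 is the characteristic polynomial.

(x + 2)^3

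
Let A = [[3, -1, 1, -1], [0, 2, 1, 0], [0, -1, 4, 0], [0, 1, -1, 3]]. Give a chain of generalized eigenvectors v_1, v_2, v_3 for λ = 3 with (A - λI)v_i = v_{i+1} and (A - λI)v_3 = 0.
v_1 = [[2, -2, -1, 1]]^T, v_2 = [[0, 1, 1, -1]]^T, v_3 = [[1, 0, 0, 0]]^T

We seek v_1 ∈ ker((A - 3I)^3) \ ker((A - 3I)^2), then set v_{i+1} = (A - 3I) v_i.

One such chain is v_1 = [[2, -2, -1, 1]]^T, v_2 = [[0, 1, 1, -1]]^T, v_3 = [[1, 0, 0, 0]]^T. Check: (A - 3I) v_3 = [[0, 0, 0, 0]]^T = 0.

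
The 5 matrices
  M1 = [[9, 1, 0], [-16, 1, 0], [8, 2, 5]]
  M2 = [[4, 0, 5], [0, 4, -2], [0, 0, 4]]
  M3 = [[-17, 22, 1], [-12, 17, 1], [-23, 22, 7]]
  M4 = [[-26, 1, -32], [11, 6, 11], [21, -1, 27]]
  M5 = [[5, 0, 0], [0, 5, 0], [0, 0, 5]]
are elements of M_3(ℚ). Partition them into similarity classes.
4 classes: {M1}, {M2}, {M3, M4}, {M5}

Characteristic polynomials: χ_{M1} = (x - 5)^3, χ_{M2} = (x - 4)^3, χ_{M3} = (x - 6)^2(x + 5), χ_{M4} = (x - 6)^2(x + 5), χ_{M5} = (x - 5)^3.

{M1}: invariant factors x - 5, (x - 5)^2.

{M2}: invariant factors x - 4, (x - 4)^2.

{M3, M4}: invariant factors (x - 6)^2(x + 5).

{M5}: invariant factors x - 5, x - 5, x - 5.

Matrices are similar if and only if their invariant-factor lists agree; the partition into similarity classes is {M1}, {M2}, {M3, M4}, {M5}.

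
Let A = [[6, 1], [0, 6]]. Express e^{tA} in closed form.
A has Jordan form J = [[6, 1], [0, 6]] with A = PJP^{-1}, so e^{tA} = P e^{tJ} P^{-1}.

For a Jordan block J_k(λ), e^{tJ_k(λ)} = e^{λt} · (I + tN + t^2 N^2/2! + ... + t^{k-1} N^{k-1}/(k-1)!) where N is the nilpotent superdiagonal part.

Assembling the blocks and conjugating back gives the entries of e^{tA} as shown above.

e^{tA} = [[e^{6*t}, t*e^{6*t}], [0, e^{6*t}]]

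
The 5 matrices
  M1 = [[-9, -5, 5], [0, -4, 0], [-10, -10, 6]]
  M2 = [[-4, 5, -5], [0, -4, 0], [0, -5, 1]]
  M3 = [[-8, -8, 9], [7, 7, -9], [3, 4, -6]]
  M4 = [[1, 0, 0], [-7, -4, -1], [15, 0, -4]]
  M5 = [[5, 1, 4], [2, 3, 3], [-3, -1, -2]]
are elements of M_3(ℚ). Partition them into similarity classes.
Characteristic polynomials: χ_{M1} = (x - 1)(x + 4)^2, χ_{M2} = (x - 1)(x + 4)^2, χ_{M3} = (x + 1)(x + 3)^2, χ_{M4} = (x - 1)(x + 4)^2, χ_{M5} = (x - 2)^3.

{M1, M2}: invariant factors x + 4, (x - 1)(x + 4).

{M3}: invariant factors (x + 1)(x + 3)^2.

{M4}: invariant factors (x - 1)(x + 4)^2.

{M5}: invariant factors (x - 2)^3.

Matrices are similar if and only if their invariant-factor lists agree; the partition into similarity classes is {M1, M2}, {M3}, {M4}, {M5}.

4 classes: {M1, M2}, {M3}, {M4}, {M5}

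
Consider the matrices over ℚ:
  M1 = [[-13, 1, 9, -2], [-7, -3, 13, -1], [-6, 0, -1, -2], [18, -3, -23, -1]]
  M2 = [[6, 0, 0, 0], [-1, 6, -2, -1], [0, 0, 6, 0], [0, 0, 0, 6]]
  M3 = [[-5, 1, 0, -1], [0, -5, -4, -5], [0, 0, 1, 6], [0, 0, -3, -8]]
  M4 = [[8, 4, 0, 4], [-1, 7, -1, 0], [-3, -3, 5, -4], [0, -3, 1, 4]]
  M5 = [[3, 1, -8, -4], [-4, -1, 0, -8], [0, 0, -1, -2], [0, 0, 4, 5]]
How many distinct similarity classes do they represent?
5 classes: {M1}, {M2}, {M3}, {M4}, {M5}

Characteristic polynomials: χ_{M1} = (x + 3)(x + 5)^3, χ_{M2} = (x - 6)^4, χ_{M3} = (x + 2)(x + 5)^3, χ_{M4} = (x - 6)^4, χ_{M5} = (x - 3)(x - 1)^3.

{M1}: invariant factors (x + 3)(x + 5)^3.

{M2}: invariant factors x - 6, x - 6, (x - 6)^2.

{M3}: invariant factors (x + 2)(x + 5)^3.

{M4}: invariant factors (x - 6)^2, (x - 6)^2.

{M5}: invariant factors x - 1, (x - 3)(x - 1)^2.

Matrices are similar if and only if their invariant-factor lists agree; the partition into similarity classes is {M1}, {M2}, {M3}, {M4}, {M5}.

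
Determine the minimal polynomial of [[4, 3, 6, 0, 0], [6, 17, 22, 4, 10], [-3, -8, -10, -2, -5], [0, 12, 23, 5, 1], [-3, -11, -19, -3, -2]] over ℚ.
The characteristic polynomial factors as (x - 4)^3(x - 1)^2. The minimal polynomial is ∏(x - λ)^{k_λ} where k_λ is the size of the largest Jordan block at λ.

For λ = 1: rank(A - I) = 4, and the largest Jordan block has size 2 (the smallest k with rank((A - I)^k) = rank((A - I)^(k+1))).
For λ = 4: rank(A - 4I) = 3, and the largest Jordan block has size 2 (the smallest k with rank((A - 4I)^k) = rank((A - 4I)^(k+1))).

So m_A(x) = (x - 4)^2(x - 1)^2.

m_A(x) = (x - 4)^2(x - 1)^2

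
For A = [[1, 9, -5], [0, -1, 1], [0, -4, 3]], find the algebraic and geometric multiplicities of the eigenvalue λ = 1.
The characteristic polynomial is (x - 1)^3, so the factor x - 1 appears with exponent 3: the algebraic multiplicity is 3.

rank(A - I) = 2, so the eigenspace has dimension 3 - 2 = 1: the geometric multiplicity is 1.

Since 1 < 3, A is not diagonalizable.

algebraic multiplicity 3, geometric multiplicity 1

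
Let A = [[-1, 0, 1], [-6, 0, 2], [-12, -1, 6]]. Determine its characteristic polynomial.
xI - A = [[x + 1, 0, -1], [6, x, -2], [12, 1, x - 6]].

Expanding det(xI - A) along the first row:
det(xI - A) = + (x + 1)·det([[x, -2], [1, x - 6]]) - (0)·det([[6, -2], [12, x - 6]]) + (-1)·det([[6, x], [12, 1]]).

Evaluating gives χ_A(x) = x^3 - 5x^2 + 8x - 4 = (x - 2)^2(x - 1).

χ_A(x) = (x - 2)^2(x - 1)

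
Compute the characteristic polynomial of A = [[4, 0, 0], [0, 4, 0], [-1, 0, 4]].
χ_A(x) = (x - 4)^3

xI - A = [[x - 4, 0, 0], [0, x - 4, 0], [1, 0, x - 4]].

Expanding det(xI - A) along the first row:
det(xI - A) = + (x - 4)·det([[x - 4, 0], [0, x - 4]]) - (0)·det([[0, 0], [1, x - 4]]) + (0)·det([[0, x - 4], [1, 0]]).

Evaluating gives χ_A(x) = x^3 - 12x^2 + 48x - 64 = (x - 4)^3.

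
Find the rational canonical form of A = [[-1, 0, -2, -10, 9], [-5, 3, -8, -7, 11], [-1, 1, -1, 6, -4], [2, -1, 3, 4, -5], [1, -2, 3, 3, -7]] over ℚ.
R = [[0, 0, 0, 0, 0], [1, 0, 0, 0, -4], [0, 1, 0, 0, -4], [0, 0, 1, 0, -5], [0, 0, 0, 1, -2]]

The invariant factors of A (the non-unit diagonal entries of the Smith normal form of xI - A over ℚ[x]) are x(x^2 + x + 2)^2, each dividing the next. The characteristic polynomial is their product, x(x^2 + x + 2)^2.

The rational canonical form is the block-diagonal matrix of companion matrices C(f_i):
R = [[0, 0, 0, 0, 0], [1, 0, 0, 0, -4], [0, 1, 0, 0, -4], [0, 0, 1, 0, -5], [0, 0, 0, 1, -2]].

Note the characteristic polynomial does not split into linear factors over ℚ, so A has no Jordan form over ℚ; the rational canonical form exists over any field.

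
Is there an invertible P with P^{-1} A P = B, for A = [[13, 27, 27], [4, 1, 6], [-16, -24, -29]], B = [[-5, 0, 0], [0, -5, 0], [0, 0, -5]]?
Both have characteristic polynomial (x + 5)^3, but the minimal polynomial of A is (x + 5)^2 while the minimal polynomial of B is x + 5. The minimal polynomial is a similarity invariant, so A and B are not similar.

No.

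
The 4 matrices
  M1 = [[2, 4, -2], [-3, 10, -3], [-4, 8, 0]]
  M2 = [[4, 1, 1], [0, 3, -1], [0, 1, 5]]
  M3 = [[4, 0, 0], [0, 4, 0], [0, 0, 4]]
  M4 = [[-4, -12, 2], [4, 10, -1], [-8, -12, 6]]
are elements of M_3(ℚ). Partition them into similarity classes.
2 classes: {M1, M2, M4}, {M3}

Characteristic polynomials: χ_{M1} = (x - 4)^3, χ_{M2} = (x - 4)^3, χ_{M3} = (x - 4)^3, χ_{M4} = (x - 4)^3.

{M1, M2, M4}: invariant factors x - 4, (x - 4)^2.

{M3}: invariant factors x - 4, x - 4, x - 4.

Matrices are similar if and only if their invariant-factor lists agree; the partition into similarity classes is {M1, M2, M4}, {M3}.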